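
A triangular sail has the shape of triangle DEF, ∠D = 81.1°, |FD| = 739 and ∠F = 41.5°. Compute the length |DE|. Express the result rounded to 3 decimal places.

The third angle is ∠E = 180° − ∠F − ∠D = 57.40°.
Law of sines: |DE| = |FD|·sin F/sin E ≈ 581.25.

581.251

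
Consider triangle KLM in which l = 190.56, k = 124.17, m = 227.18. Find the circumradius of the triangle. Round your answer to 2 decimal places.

By the law of cosines, cos K = (l² + m² − k²) / (2·l·m) ≈ 0.83741, so ∠K ≈ 0.578 rad.
Circumradius = k/(2 sin K) ≈ 113.59.

R ≈ 113.59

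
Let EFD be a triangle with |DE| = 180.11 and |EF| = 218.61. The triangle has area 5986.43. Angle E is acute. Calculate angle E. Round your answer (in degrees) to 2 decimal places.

From area = ½·|DE|·|EF|·sin E, we get sin E = 2·area/(|DE|·|EF|) ≈ 0.30408.
Taking the acute solution, ∠E ≈ 17.70°.

17.70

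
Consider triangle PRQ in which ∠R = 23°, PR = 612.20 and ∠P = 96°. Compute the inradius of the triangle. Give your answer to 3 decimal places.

105.269

The third angle is ∠Q = 180° − ∠P − ∠R = 61.00°.
Law of sines: RQ = PR·sin P/sin Q ≈ 696.13.
Law of sines: QP = PR·sin R/sin Q ≈ 273.5.
Area = ½·PR·RQ·sin R ≈ 83259.
Semiperimeter s = (696.13+273.5+612.2)/2 = 790.91.
Inradius = area/s = 83259/790.91 ≈ 105.27.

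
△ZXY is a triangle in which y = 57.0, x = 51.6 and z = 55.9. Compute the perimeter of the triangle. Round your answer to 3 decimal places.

Perimeter = 55.9 + 51.6 + 57 = 164.5.

164.500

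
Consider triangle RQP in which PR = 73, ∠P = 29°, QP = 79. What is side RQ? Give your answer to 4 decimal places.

38.4985

By the law of cosines, RQ² = QP² + PR² − 2·QP·PR·cos P = 1482.1, so RQ ≈ 38.499.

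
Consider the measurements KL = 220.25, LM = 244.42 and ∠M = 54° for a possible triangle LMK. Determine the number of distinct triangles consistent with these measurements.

LM·sin M = 244.42·sin(54°) ≈ 197.7.
Since LM sin M < KL < LM (197.7 < 220.25 < 244.42), two triangles exist.

2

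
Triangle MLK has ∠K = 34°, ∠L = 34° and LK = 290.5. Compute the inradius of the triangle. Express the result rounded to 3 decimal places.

r ≈ 44.407

The third angle is ∠M = 180° − ∠L − ∠K = 112.00°.
Law of sines: KM = LK·sin L/sin M ≈ 175.2.
Law of sines: ML = LK·sin K/sin M ≈ 175.2.
Area = ½·LK·KM·sin K ≈ 14230.
Semiperimeter s = (290.5+175.2+175.2)/2 = 320.45.
Inradius = area/s = 14230/320.45 ≈ 44.407.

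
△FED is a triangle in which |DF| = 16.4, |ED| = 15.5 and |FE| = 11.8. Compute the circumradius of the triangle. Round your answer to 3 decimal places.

R ≈ 8.602

By the law of cosines, cos F = (|DF|² + |FE|² − |ED|²) / (2·|DF|·|FE|) ≈ 0.43393, so ∠F ≈ 64.28°.
Circumradius = |ED|/(2 sin F) ≈ 8.6021.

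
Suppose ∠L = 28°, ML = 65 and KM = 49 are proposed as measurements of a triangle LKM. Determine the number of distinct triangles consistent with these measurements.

ML·sin L = 65·sin(28°) ≈ 30.52.
Since ML sin L < KM < ML (30.52 < 49 < 65), two triangles exist.

2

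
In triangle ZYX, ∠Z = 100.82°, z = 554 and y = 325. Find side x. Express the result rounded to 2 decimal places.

Law of sines: sin Y = y·sin Z/z ≈ 0.57621.
Since z ≥ y, only the acute value applies: ∠Y ≈ 35.18°.
Then ∠X = 180° − ∠Z − ∠Y ≈ 44.00°.
Law of sines gives x = z·sin X/sin Z ≈ 391.77.

391.77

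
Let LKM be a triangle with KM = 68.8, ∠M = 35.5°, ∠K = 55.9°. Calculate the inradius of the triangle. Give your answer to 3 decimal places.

The third angle is ∠L = 180° − ∠K − ∠M = 88.60°.
Law of sines: ML = KM·sin K/sin L ≈ 56.988.
Law of sines: LK = KM·sin M/sin L ≈ 39.964.
Area = ½·KM·ML·sin M ≈ 1138.4.
Semiperimeter s = (68.8+56.988+39.964)/2 = 82.876.
Inradius = area/s = 1138.4/82.876 ≈ 13.736.

r ≈ 13.736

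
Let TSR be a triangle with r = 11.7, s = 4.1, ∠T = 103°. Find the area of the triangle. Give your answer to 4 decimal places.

23.3703

Area = ½·s·r·sin T ≈ 23.37.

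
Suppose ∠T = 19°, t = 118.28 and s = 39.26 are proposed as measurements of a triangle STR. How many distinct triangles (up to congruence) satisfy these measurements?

1

s·sin T = 39.26·sin(19°) ≈ 12.78.
Since t ≥ s, exactly one triangle exists.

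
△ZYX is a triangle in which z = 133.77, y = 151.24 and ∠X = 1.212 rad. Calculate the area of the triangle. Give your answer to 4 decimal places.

Area = ½·z·y·sin X ≈ 9471.5.

area ≈ 9471.5221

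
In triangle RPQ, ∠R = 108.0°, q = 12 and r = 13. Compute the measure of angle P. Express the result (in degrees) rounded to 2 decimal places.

∠P ≈ 10.61°

Law of sines: sin Q = q·sin R/r ≈ 0.87790.
Since r ≥ q, only the acute value applies: ∠Q ≈ 61.39°.
Then ∠P = 180° − ∠R − ∠Q ≈ 10.61°.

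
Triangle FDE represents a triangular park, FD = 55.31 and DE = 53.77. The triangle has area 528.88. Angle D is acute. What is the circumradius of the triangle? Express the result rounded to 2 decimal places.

From area = ½·FD·DE·sin D, we get sin D = 2·area/(FD·DE) ≈ 0.35567.
Taking the acute solution, ∠D ≈ 20.83°.
Law of cosines then gives EF ≈ 19.781.
Circumradius = EF/(2 sin D) ≈ 27.809.

27.81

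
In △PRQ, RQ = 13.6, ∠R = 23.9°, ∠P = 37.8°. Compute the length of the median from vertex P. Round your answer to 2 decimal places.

The third angle is ∠Q = 180° − ∠P − ∠R = 118.30°.
Law of sines: QP = RQ·sin R/sin P ≈ 8.9898.
Law of sines: PR = RQ·sin Q/sin P ≈ 19.537.
Median from P: ½√(2·QP² + 2·PR² − RQ²) ≈ 13.602.

13.60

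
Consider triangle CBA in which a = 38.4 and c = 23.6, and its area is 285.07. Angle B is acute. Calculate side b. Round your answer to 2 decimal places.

From area = ½·a·c·sin B, we get sin B = 2·area/(a·c) ≈ 0.62913.
Taking the acute solution, ∠B ≈ 38.99°.
Law of cosines then gives b ≈ 24.953.

24.95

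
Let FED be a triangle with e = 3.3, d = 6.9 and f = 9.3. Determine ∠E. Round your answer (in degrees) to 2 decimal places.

16.25

By the law of cosines, cos E = (d² + f² − e²) / (2·d·f) ≈ 0.96003, so ∠E ≈ 16.25°.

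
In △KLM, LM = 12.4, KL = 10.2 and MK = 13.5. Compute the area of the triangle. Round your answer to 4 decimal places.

60.3536

Semiperimeter s = (12.4 + 13.5 + 10.2)/2 = 18.05.
Heron's formula: area = √(18.05·5.65·4.55·7.85) ≈ 60.354.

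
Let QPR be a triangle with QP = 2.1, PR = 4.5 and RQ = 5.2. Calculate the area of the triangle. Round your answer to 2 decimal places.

4.69

Semiperimeter s = (4.5 + 5.2 + 2.1)/2 = 5.9.
Heron's formula: area = √(5.9·1.4·0.7·3.8) ≈ 4.6874.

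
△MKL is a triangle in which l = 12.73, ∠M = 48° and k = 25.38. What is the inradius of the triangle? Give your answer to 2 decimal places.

By the law of cosines, m² = k² + l² − 2·k·l·cos M = 373.82, so m ≈ 19.334.
Area = ½·k·l·sin M ≈ 120.05.
Semiperimeter s = (19.334+25.38+12.73)/2 = 28.722.
Inradius = area/s = 120.05/28.722 ≈ 4.1797.

r ≈ 4.18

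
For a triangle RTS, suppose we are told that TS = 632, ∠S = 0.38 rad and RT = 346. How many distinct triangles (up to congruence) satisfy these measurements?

TS·sin S = 632·sin(0.38 rad) ≈ 234.4.
Since TS sin S < RT < TS (234.4 < 346 < 632), two triangles exist.

2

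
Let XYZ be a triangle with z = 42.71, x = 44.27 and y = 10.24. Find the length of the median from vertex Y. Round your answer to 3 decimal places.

Median from Y: ½√(2·z² + 2·x² − y²) ≈ 43.195.

m_Y ≈ 43.195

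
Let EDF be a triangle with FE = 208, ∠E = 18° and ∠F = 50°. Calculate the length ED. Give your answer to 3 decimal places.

171.851

The third angle is ∠D = 180° − ∠F − ∠E = 112.00°.
Law of sines: ED = FE·sin F/sin D ≈ 171.85.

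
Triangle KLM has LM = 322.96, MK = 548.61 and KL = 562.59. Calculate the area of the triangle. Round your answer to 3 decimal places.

Semiperimeter s = (322.96 + 548.61 + 562.59)/2 = 717.08.
Heron's formula: area = √(717.08·394.12·168.47·154.49) ≈ 85765.

area ≈ 85764.886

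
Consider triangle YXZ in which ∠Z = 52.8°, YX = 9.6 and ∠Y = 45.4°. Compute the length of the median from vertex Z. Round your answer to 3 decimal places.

m_Z ≈ 9.216

The third angle is ∠X = 180° − ∠Z − ∠Y = 81.80°.
Law of sines: XZ = YX·sin Y/sin Z ≈ 8.5815.
Law of sines: ZY = YX·sin X/sin Z ≈ 11.929.
Median from Z: ½√(2·XZ² + 2·ZY² − YX²) ≈ 9.2159.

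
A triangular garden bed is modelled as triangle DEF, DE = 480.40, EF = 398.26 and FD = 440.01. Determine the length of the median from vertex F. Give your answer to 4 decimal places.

m_F ≈ 344.1132

Median from F: ½√(2·EF² + 2·FD² − DE²) ≈ 344.11.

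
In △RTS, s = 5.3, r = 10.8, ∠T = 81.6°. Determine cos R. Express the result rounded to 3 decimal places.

By the law of cosines, t² = s² + r² − 2·s·r·cos T = 128.01, so t ≈ 11.314.
Law of cosines again: cos R = (t² + s² − r²)/(2·t·s) ≈ 0.32900, so ∠R ≈ 70.79°.

cos R ≈ 0.329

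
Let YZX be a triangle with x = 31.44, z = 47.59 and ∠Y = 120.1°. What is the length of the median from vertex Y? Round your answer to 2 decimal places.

By the law of cosines, y² = z² + x² − 2·z·x·cos Y = 4754, so y ≈ 68.949.
Median from Y: ½√(2·z² + 2·x² − y²) ≈ 20.932.

20.93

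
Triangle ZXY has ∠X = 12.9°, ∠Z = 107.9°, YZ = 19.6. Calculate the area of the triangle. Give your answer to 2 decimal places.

The third angle is ∠Y = 180° − ∠Z − ∠X = 59.20°.
Law of sines: XY = YZ·sin Z/sin X ≈ 83.544.
Law of sines: ZX = YZ·sin Y/sin X ≈ 75.411.
Area = ½·YZ·XY·sin Y ≈ 703.26.

area ≈ 703.26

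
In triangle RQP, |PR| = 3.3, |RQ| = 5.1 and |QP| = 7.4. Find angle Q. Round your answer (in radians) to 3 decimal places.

By the law of cosines, cos Q = (|RQ|² + |QP|² − |PR|²) / (2·|RQ|·|QP|) ≈ 0.92581, so ∠Q ≈ 0.388 rad.

∠Q ≈ 0.388 rad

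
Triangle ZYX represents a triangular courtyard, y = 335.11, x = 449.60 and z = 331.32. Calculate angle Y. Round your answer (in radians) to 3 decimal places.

By the law of cosines, cos Y = (x² + z² − y²) / (2·x·z) ≈ 0.67002, so ∠Y ≈ 0.837 rad.

∠Y ≈ 0.837 rad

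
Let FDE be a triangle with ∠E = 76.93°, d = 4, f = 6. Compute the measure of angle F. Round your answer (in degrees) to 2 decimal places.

∠F ≈ 65.67°

By the law of cosines, e² = f² + d² − 2·f·d·cos E = 41.145, so e ≈ 6.4145.
Law of cosines again: cos F = (d² + e² − f²)/(2·d·e) ≈ 0.41206, so ∠F ≈ 65.67°.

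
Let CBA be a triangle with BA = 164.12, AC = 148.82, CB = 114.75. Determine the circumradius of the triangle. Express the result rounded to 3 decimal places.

R ≈ 84.647

By the law of cosines, cos C = (AC² + CB² − BA²) / (2·AC·CB) ≈ 0.24535, so ∠C ≈ 75.80°.
Circumradius = BA/(2 sin C) ≈ 84.647.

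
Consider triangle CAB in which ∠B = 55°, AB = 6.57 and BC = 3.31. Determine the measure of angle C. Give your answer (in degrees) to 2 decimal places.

94.87

By the law of cosines, CA² = AB² + BC² − 2·AB·BC·cos B = 29.174, so CA ≈ 5.4013.
Law of cosines again: cos C = (BC² + CA² − AB²)/(2·BC·CA) ≈ -0.08487, so ∠C ≈ 94.87°.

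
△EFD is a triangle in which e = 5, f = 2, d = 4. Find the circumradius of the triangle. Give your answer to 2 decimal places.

R ≈ 2.63

By the law of cosines, cos E = (f² + d² − e²) / (2·f·d) ≈ -0.31250, so ∠E ≈ 108.21°.
Circumradius = e/(2 sin E) ≈ 2.6318.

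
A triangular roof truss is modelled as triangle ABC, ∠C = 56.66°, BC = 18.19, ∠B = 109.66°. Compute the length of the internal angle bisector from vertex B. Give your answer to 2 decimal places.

The third angle is ∠A = 180° − ∠B − ∠C = 13.68°.
Law of sines: CA = BC·sin B/sin A ≈ 72.43.
Law of sines: AB = BC·sin C/sin A ≈ 64.255.
The bisector from B has length 2·AB·BC·cos(∠B/2)/(AB+BC) ≈ 16.332.

16.33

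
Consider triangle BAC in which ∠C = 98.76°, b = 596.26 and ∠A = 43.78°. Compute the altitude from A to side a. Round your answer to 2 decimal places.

The third angle is ∠B = 180° − ∠A − ∠C = 37.46°.
Law of sines: a = b·sin A/sin B ≈ 678.3.
Law of sines: c = b·sin C/sin B ≈ 968.92.
Area = ½·b·a·sin C ≈ 1.9986e+05.
The altitude from A has length 2·area/a ≈ 589.3.

589.30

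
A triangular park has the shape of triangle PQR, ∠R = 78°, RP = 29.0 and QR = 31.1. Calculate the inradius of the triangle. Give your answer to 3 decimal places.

By the law of cosines, PQ² = QR² + RP² − 2·QR·RP·cos R = 1433.2, so PQ ≈ 37.857.
Area = ½·QR·RP·sin R ≈ 441.1.
Semiperimeter s = (31.1+29+37.857)/2 = 48.979.
Inradius = area/s = 441.1/48.979 ≈ 9.0059.

r ≈ 9.006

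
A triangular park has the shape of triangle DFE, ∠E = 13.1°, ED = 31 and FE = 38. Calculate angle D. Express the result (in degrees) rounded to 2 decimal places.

124.91

By the law of cosines, DF² = FE² + ED² − 2·FE·ED·cos E = 110.31, so DF ≈ 10.503.
Law of cosines again: cos D = (ED² + DF² − FE²)/(2·ED·DF) ≈ -0.57232, so ∠D ≈ 124.91°.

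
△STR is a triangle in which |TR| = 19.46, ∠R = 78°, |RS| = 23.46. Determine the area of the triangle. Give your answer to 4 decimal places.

Area = ½·|TR|·|RS|·sin R ≈ 223.28.

223.2776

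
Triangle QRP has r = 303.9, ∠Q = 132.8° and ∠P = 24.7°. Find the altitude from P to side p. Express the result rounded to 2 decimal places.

h_P ≈ 222.98

The third angle is ∠R = 180° − ∠P − ∠Q = 22.50°.
Law of sines: q = r·sin Q/sin R ≈ 582.68.
Law of sines: p = r·sin P/sin R ≈ 331.84.
Area = ½·r·q·sin P ≈ 36997.
The altitude from P has length 2·area/p ≈ 222.98.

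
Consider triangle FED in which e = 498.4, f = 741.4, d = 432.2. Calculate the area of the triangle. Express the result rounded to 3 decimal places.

area ≈ 103832.446

Semiperimeter s = (741.4 + 498.4 + 432.2)/2 = 836.
Heron's formula: area = √(836·94.6·337.6·403.8) ≈ 1.0383e+05.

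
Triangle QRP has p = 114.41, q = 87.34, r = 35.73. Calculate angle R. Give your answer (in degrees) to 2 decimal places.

By the law of cosines, cos R = (p² + q² − r²) / (2·p·q) ≈ 0.97279, so ∠R ≈ 13.40°.

13.40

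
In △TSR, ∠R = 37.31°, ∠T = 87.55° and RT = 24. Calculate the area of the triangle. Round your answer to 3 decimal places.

212.546

The third angle is ∠S = 180° − ∠R − ∠T = 55.14°.
Law of sines: SR = RT·sin T/sin S ≈ 29.222.
Law of sines: TS = RT·sin R/sin S ≈ 17.728.
Area = ½·RT·SR·sin R ≈ 212.55.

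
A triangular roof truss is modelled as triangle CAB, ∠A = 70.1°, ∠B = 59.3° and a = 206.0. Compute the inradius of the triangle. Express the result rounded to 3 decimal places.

The third angle is ∠C = 180° − ∠A − ∠B = 50.60°.
Law of sines: c = a·sin C/sin A ≈ 169.29.
Law of sines: b = a·sin B/sin A ≈ 188.38.
Area = ½·a·c·sin B ≈ 14993.
Semiperimeter s = (169.29+206+188.38)/2 = 281.83.
Inradius = area/s = 14993/281.83 ≈ 53.199.

r ≈ 53.199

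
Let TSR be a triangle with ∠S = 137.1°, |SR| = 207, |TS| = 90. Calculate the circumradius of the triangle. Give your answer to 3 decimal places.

By the law of cosines, |RT|² = |TS|² + |SR|² − 2·|TS|·|SR|·cos S = 78244, so |RT| ≈ 279.72.
Area = ½·|TS|·|SR|·sin S ≈ 6340.9.
Circumradius = |RT|/(2 sin S) ≈ 205.46.

205.459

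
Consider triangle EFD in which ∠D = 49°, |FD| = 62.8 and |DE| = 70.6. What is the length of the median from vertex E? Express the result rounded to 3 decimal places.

By the law of cosines, |EF|² = |FD|² + |DE|² − 2·|FD|·|DE|·cos D = 3110.7, so |EF| ≈ 55.774.
Median from E: ½√(2·|DE|² + 2·|EF|² − |FD|²) ≈ 55.331.

m_E ≈ 55.331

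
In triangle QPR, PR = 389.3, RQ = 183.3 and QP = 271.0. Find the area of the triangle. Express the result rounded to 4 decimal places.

22204.4403

Semiperimeter s = (389.3 + 183.3 + 271)/2 = 421.8.
Heron's formula: area = √(421.8·32.5·238.5·150.8) ≈ 22204.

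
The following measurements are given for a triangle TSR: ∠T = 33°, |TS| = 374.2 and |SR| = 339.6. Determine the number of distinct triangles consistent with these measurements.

2

|TS|·sin T = 374.2·sin(33°) ≈ 203.8.
Since |TS| sin T < |SR| < |TS| (203.8 < 339.6 < 374.2), two triangles exist.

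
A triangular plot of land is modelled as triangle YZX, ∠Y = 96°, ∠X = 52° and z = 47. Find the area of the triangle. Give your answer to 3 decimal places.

The third angle is ∠Z = 180° − ∠X − ∠Y = 32.00°.
Law of sines: y = z·sin Y/sin Z ≈ 88.207.
Law of sines: x = z·sin X/sin Z ≈ 69.891.
Area = ½·z·y·sin X ≈ 1633.4.

area ≈ 1633.437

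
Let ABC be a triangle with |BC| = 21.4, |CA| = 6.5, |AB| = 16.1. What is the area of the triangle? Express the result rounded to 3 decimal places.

34.744

Semiperimeter s = (21.4 + 6.5 + 16.1)/2 = 22.
Heron's formula: area = √(22·0.6·15.5·5.9) ≈ 34.744.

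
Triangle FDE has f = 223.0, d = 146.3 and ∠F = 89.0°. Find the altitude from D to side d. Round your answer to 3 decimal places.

Law of sines: sin D = d·sin F/f ≈ 0.65595.
Since f ≥ d, only the acute value applies: ∠D ≈ 40.99°.
Then ∠E = 180° − ∠F − ∠D ≈ 50.01°.
Law of sines gives e = f·sin E/sin F ≈ 170.87.
Area = ½·f·d·sin E ≈ 12498.
The altitude from D has length 2·area/d ≈ 170.85.

170.848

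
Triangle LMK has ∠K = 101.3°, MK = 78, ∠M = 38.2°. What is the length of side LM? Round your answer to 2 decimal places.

The third angle is ∠L = 180° − ∠M − ∠K = 40.50°.
Law of sines: LM = MK·sin K/sin L ≈ 117.77.

117.77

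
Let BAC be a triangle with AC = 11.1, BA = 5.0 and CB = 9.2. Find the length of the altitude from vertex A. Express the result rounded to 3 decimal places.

Semiperimeter s = (11.1 + 9.2 + 5)/2 = 12.65.
Heron's formula: area = √(12.65·1.55·3.45·7.65) ≈ 22.748.
The altitude from A has length 2·area/CB ≈ 4.9453.

h_A ≈ 4.945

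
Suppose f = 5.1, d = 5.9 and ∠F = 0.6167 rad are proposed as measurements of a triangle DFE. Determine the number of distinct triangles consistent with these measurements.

2

d·sin F = 5.9·sin(0.6167 rad) ≈ 3.412.
Since d sin F < f < d (3.412 < 5.1 < 5.9), two triangles exist.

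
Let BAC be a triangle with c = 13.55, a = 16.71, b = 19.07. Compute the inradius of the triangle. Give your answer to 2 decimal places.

r ≈ 4.48

Semiperimeter s = (19.07 + 16.71 + 13.55)/2 = 24.665.
Heron's formula: area = √(24.665·5.595·7.955·11.115) ≈ 110.46.
Inradius = area/s = 110.46/24.665 ≈ 4.4785.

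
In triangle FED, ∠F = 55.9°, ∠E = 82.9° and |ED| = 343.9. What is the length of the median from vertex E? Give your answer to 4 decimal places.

m_E ≈ 232.5714

The third angle is ∠D = 180° − ∠F − ∠E = 41.20°.
Law of sines: |DF| = |ED|·sin E/sin F ≈ 412.12.
Law of sines: |FE| = |ED|·sin D/sin F ≈ 273.56.
Median from E: ½√(2·|FE|² + 2·|ED|² − |DF|²) ≈ 232.57.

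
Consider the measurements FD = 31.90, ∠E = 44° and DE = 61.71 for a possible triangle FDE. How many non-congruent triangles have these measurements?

DE·sin E = 61.71·sin(44°) ≈ 42.87.
Since FD = 31.90 < 42.87 = DE sin E, no triangle exists.

0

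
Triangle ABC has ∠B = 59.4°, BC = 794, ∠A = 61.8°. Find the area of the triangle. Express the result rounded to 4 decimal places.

area ≈ 263335.6435

The third angle is ∠C = 180° − ∠A − ∠B = 58.80°.
Law of sines: CA = BC·sin B/sin A ≈ 775.48.
Law of sines: AB = BC·sin C/sin A ≈ 770.63.
Area = ½·BC·CA·sin C ≈ 2.6334e+05.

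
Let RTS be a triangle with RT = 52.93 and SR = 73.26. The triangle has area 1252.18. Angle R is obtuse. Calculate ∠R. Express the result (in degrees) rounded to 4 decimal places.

From area = ½·SR·RT·sin R, we get sin R = 2·area/(SR·RT) ≈ 0.64584.
Taking the obtuse solution, ∠R ≈ 139.77°.

∠R ≈ 139.7710°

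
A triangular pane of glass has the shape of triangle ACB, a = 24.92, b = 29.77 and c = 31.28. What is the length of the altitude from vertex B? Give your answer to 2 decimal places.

23.28

Semiperimeter s = (24.92 + 31.28 + 29.77)/2 = 42.985.
Heron's formula: area = √(42.985·18.065·11.705·13.215) ≈ 346.57.
The altitude from B has length 2·area/b ≈ 23.283.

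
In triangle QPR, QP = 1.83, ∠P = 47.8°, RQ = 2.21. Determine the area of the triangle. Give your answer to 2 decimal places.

2.02

Law of sines: sin R = QP·sin P/RQ ≈ 0.61343.
Since RQ ≥ QP, only the acute value applies: ∠R ≈ 37.84°.
Then ∠Q = 180° − ∠P − ∠R ≈ 94.36°.
Law of sines gives PR = RQ·sin Q/sin P ≈ 2.9746.
Area = ½·RQ·QP·sin Q ≈ 2.0163.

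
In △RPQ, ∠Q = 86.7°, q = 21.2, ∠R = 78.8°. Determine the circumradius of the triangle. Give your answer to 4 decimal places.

The third angle is ∠P = 180° − ∠Q − ∠R = 14.50°.
Law of sines: r = q·sin R/sin Q ≈ 20.831.
Law of sines: p = q·sin P/sin Q ≈ 5.3169.
Circumradius = q/(2 sin Q) ≈ 10.618.

10.6176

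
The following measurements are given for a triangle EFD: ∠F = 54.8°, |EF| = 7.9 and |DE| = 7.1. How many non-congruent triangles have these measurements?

|EF|·sin F = 7.9·sin(54.8°) ≈ 6.455.
Since |EF| sin F < |DE| < |EF| (6.455 < 7.1 < 7.9), two triangles exist.

2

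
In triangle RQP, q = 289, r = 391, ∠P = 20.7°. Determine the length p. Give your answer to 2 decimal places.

158.09

By the law of cosines, p² = r² + q² − 2·r·q·cos P = 24994, so p ≈ 158.09.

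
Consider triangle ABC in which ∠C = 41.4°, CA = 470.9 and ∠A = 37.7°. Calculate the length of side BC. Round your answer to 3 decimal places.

293.259

The third angle is ∠B = 180° − ∠C − ∠A = 100.90°.
Law of sines: BC = CA·sin A/sin B ≈ 293.26.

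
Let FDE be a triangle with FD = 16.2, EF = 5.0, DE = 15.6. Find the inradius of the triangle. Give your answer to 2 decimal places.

Semiperimeter s = (15.6 + 5 + 16.2)/2 = 18.4.
Heron's formula: area = √(18.4·2.8·13.4·2.2) ≈ 38.972.
Inradius = area/s = 38.972/18.4 ≈ 2.118.

2.12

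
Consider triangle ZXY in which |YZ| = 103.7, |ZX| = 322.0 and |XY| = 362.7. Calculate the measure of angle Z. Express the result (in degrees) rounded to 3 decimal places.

By the law of cosines, cos Z = (|YZ|² + |ZX|² − |XY|²) / (2·|YZ|·|ZX|) ≈ -0.25626, so ∠Z ≈ 104.85°.

104.848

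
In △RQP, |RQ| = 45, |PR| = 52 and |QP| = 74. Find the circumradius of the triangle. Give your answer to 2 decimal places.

By the law of cosines, cos R = (|PR|² + |RQ|² − |QP|²) / (2·|PR|·|RQ|) ≈ -0.15962, so ∠R ≈ 99.18°.
Circumradius = |QP|/(2 sin R) ≈ 37.481.

37.48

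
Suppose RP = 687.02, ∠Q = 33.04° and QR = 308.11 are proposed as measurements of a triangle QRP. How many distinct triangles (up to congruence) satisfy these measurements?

QR·sin Q = 308.11·sin(33.04°) ≈ 168.
Since RP ≥ QR, exactly one triangle exists.

1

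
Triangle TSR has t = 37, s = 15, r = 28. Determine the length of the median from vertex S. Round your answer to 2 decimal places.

Median from S: ½√(2·r² + 2·t² − s²) ≈ 31.941.

m_S ≈ 31.94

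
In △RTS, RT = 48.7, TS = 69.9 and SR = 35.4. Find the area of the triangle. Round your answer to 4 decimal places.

Semiperimeter s = (69.9 + 35.4 + 48.7)/2 = 77.
Heron's formula: area = √(77·7.1·41.6·28.3) ≈ 802.26.

802.2587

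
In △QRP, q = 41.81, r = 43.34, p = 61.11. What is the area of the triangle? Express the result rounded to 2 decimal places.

Semiperimeter s = (41.81 + 43.34 + 61.11)/2 = 73.13.
Heron's formula: area = √(73.13·31.32·29.79·12.02) ≈ 905.62.

area ≈ 905.62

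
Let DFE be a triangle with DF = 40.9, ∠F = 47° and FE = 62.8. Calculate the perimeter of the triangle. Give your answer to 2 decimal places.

149.67

By the law of cosines, ED² = DF² + FE² − 2·DF·FE·cos F = 2113.2, so ED ≈ 45.97.
Semiperimeter s = (62.8+45.97+40.9)/2 = 74.835.
Perimeter = 62.8 + 45.97 + 40.9 = 149.67.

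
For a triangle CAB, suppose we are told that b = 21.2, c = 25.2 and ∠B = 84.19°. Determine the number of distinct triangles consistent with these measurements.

c·sin B = 25.2·sin(84.19°) ≈ 25.07.
Since b = 21.2 < 25.07 = c sin B, no triangle exists.

0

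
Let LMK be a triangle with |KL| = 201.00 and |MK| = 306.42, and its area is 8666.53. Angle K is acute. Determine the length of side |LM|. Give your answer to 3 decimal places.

126.854

From area = ½·|MK|·|KL|·sin K, we get sin K = 2·area/(|MK|·|KL|) ≈ 0.28142.
Taking the acute solution, ∠K ≈ 16.35°.
Law of cosines then gives |LM| ≈ 126.85.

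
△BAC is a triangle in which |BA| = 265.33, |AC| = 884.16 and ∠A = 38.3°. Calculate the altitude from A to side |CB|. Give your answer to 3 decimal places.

By the law of cosines, |CB|² = |BA|² + |AC|² − 2·|BA|·|AC|·cos A = 4.8393e+05, so |CB| ≈ 695.65.
Area = ½·|BA|·|AC|·sin A ≈ 72698.
The altitude from A has length 2·area/|CB| ≈ 209.01.

209.008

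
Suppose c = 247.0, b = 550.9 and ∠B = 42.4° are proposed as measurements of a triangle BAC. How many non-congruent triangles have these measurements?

c·sin B = 247.0·sin(42.4°) ≈ 166.6.
Since b ≥ c, exactly one triangle exists.

1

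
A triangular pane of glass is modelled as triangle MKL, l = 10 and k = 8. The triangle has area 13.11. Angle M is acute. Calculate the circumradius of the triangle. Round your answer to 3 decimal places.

R ≈ 5.466

From area = ½·k·l·sin M, we get sin M = 2·area/(k·l) ≈ 0.32775.
Taking the acute solution, ∠M ≈ 19.13°.
Law of cosines then gives m ≈ 3.583.
Circumradius = m/(2 sin M) ≈ 5.466.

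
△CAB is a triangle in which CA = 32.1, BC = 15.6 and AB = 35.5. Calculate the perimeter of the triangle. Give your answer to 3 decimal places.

Perimeter = 35.5 + 15.6 + 32.1 = 83.2.

perimeter ≈ 83.200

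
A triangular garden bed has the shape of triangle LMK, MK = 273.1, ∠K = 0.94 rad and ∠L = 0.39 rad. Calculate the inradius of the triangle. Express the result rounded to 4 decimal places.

The third angle is ∠M = π − ∠K − ∠L = 1.812 rad.
Law of sines: KL = MK·sin M/sin L ≈ 697.6.
Law of sines: LM = MK·sin K/sin L ≈ 580.09.
Area = ½·MK·KL·sin K ≈ 76926.
Semiperimeter s = (273.1+697.6+580.09)/2 = 775.4.
Inradius = area/s = 76926/775.4 ≈ 99.209.

r ≈ 99.2087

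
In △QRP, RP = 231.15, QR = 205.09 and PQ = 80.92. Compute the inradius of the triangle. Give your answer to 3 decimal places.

Semiperimeter s = (231.15 + 80.92 + 205.09)/2 = 258.58.
Heron's formula: area = √(258.58·27.43·177.66·53.49) ≈ 8210.
Inradius = area/s = 8210/258.58 ≈ 31.75.

31.750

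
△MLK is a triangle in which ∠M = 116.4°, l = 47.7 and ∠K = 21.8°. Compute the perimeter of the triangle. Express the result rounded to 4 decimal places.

138.3778

The third angle is ∠L = 180° − ∠K − ∠M = 41.80°.
Law of sines: m = l·sin M/sin L ≈ 64.101.
Law of sines: k = l·sin K/sin L ≈ 26.577.
Semiperimeter s = (64.101+47.7+26.577)/2 = 69.189.
Perimeter = 64.101 + 47.7 + 26.577 = 138.38.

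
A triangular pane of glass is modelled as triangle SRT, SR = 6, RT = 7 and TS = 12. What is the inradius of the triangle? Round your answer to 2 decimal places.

1.20

Semiperimeter s = (7 + 12 + 6)/2 = 12.5.
Heron's formula: area = √(12.5·5.5·0.5·6.5) ≈ 14.948.
Inradius = area/s = 14.948/12.5 ≈ 1.1958.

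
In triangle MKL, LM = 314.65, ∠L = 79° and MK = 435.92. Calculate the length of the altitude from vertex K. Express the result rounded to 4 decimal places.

360.8970

Law of sines: sin K = LM·sin L/MK ≈ 0.70855.
Since MK ≥ LM, only the acute value applies: ∠K ≈ 45.12°.
Then ∠M = 180° − ∠L − ∠K ≈ 55.88°.
Law of sines gives KL = MK·sin M/sin L ≈ 367.65.
Area = ½·MK·LM·sin M ≈ 56778.
The altitude from K has length 2·area/LM ≈ 360.9.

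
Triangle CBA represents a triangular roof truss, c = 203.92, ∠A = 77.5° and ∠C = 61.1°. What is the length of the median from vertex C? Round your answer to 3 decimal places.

165.302

The third angle is ∠B = 180° − ∠A − ∠C = 41.40°.
Law of sines: b = c·sin B/sin C ≈ 154.04.
Law of sines: a = c·sin A/sin C ≈ 227.41.
Median from C: ½√(2·b² + 2·a² − c²) ≈ 165.3.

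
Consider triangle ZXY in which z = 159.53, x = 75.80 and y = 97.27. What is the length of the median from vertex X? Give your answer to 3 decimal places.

m_X ≈ 126.567

Median from X: ½√(2·y² + 2·z² − x²) ≈ 126.57.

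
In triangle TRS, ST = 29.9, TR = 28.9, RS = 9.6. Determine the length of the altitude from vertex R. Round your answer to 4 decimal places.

9.2621

Semiperimeter s = (9.6 + 29.9 + 28.9)/2 = 34.2.
Heron's formula: area = √(34.2·24.6·4.3·5.3) ≈ 138.47.
The altitude from R has length 2·area/ST ≈ 9.2621.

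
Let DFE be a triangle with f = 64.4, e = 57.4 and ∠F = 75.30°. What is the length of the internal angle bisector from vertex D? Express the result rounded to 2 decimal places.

Law of sines: sin E = e·sin F/f ≈ 0.86213.
Since f ≥ e, only the acute value applies: ∠E ≈ 59.56°.
Then ∠D = 180° − ∠F − ∠E ≈ 45.14°.
Law of sines gives d = f·sin D/sin F ≈ 47.196.
The bisector from D has length 2·f·e·cos(∠D/2)/(f+e) ≈ 56.049.

56.05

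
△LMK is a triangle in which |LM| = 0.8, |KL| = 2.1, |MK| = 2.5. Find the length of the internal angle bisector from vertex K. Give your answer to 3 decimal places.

By the law of cosines, cos K = (|MK|² + |KL|² − |LM|²) / (2·|MK|·|KL|) ≈ 0.95429, so ∠K ≈ 17.39°.
The bisector from K has length 2·|MK|·|KL|·cos(∠K/2)/(|MK|+|KL|) ≈ 2.2564.

t_K ≈ 2.256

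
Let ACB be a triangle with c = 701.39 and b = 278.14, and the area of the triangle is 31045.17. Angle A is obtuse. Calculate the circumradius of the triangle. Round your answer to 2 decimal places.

From area = ½·c·b·sin A, we get sin A = 2·area/(c·b) ≈ 0.31827.
Taking the obtuse solution, ∠A ≈ 161.44°.
Law of cosines then gives a ≈ 969.12.
Circumradius = a/(2 sin A) ≈ 1522.5.

R ≈ 1522.46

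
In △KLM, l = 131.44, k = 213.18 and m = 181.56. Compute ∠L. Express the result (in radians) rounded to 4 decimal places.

By the law of cosines, cos L = (m² + k² − l²) / (2·m·k) ≈ 0.78973, so ∠L ≈ 0.660 rad.

0.6604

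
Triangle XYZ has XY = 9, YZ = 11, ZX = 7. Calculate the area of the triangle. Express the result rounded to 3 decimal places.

Semiperimeter s = (11 + 7 + 9)/2 = 13.5.
Heron's formula: area = √(13.5·2.5·6.5·4.5) ≈ 31.42.

area ≈ 31.420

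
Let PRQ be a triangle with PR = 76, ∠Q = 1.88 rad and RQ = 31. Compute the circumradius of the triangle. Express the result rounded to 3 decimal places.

39.892

Law of sines: sin P = RQ·sin Q/PR ≈ 0.38855.
Since PR ≥ RQ, only the acute value applies: ∠P ≈ 0.399 rad.
Then ∠R = π − ∠Q − ∠P ≈ 0.863 rad.
Law of sines gives QP = PR·sin R/sin Q ≈ 60.595.
Circumradius = PR/(2 sin Q) ≈ 39.892.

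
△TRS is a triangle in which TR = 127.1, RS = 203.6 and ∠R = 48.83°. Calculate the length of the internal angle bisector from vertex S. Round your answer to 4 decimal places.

t_S ≈ 165.1580

By the law of cosines, ST² = TR² + RS² − 2·TR·RS·cos R = 23537, so ST ≈ 153.42.
Law of cosines again: cos S = (RS² + ST² − TR²)/(2·RS·ST) ≈ 0.78172, so ∠S ≈ 38.58°.
The bisector from S has length 2·RS·ST·cos(∠S/2)/(RS+ST) ≈ 165.16.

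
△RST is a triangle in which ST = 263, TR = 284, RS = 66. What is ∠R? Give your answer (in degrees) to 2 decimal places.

By the law of cosines, cos R = (TR² + RS² − ST²) / (2·TR·RS) ≈ 0.42262, so ∠R ≈ 65.00°.

65.00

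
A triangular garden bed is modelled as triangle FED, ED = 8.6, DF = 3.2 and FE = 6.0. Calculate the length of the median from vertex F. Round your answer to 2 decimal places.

Median from F: ½√(2·DF² + 2·FE² − ED²) ≈ 2.1517.

2.15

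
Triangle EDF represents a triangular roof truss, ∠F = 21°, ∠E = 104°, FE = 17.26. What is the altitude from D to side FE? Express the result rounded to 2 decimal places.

The third angle is ∠D = 180° − ∠F − ∠E = 55.00°.
Law of sines: DF = FE·sin E/sin D ≈ 20.445.
Law of sines: ED = FE·sin F/sin D ≈ 7.551.
Area = ½·FE·DF·sin F ≈ 63.23.
The altitude from D has length 2·area/FE ≈ 7.3267.

h_D ≈ 7.33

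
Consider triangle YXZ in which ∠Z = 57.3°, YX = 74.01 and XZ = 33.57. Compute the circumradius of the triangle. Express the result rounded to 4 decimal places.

R ≈ 43.9745

Law of sines: sin Y = XZ·sin Z/YX ≈ 0.38170.
Since YX ≥ XZ, only the acute value applies: ∠Y ≈ 22.44°.
Then ∠X = 180° − ∠Z − ∠Y ≈ 100.26°.
Law of sines gives ZY = YX·sin X/sin Z ≈ 86.542.
Circumradius = YX/(2 sin Z) ≈ 43.974.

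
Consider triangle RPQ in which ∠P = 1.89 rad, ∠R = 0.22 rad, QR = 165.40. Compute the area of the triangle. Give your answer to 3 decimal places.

The third angle is ∠Q = π − ∠R − ∠P = 1.032 rad.
Law of sines: PQ = QR·sin R/sin P ≈ 38.016.
Law of sines: RP = QR·sin Q/sin P ≈ 149.48.
Area = ½·QR·PQ·sin Q ≈ 2697.8.

2697.822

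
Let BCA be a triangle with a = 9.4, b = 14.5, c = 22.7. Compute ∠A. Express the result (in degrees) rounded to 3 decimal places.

14.553

By the law of cosines, cos A = (b² + c² − a²) / (2·b·c) ≈ 0.96792, so ∠A ≈ 14.55°.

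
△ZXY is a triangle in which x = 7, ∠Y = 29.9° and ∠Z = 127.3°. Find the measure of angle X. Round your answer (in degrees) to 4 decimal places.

∠X ≈ 22.8000°

The third angle is ∠X = 180° − ∠Y − ∠Z = 22.80°.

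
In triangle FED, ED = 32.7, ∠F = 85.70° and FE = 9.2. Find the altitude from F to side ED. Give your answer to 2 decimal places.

h_F ≈ 9.00

Law of sines: sin D = FE·sin F/ED ≈ 0.28055.
Since ED ≥ FE, only the acute value applies: ∠D ≈ 16.29°.
Then ∠E = 180° − ∠F − ∠D ≈ 78.01°.
Law of sines gives DF = ED·sin E/sin F ≈ 32.077.
Area = ½·ED·FE·sin E ≈ 147.14.
The altitude from F has length 2·area/ED ≈ 8.9992.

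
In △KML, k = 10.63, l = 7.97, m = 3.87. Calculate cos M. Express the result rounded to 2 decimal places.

cos M ≈ 0.95

By the law of cosines, cos M = (l² + k² − m²) / (2·l·k) ≈ 0.95337, so ∠M ≈ 17.57°.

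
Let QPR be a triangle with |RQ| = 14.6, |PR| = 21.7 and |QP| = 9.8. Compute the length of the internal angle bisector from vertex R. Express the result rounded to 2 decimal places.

17.14

By the law of cosines, cos R = (|PR|² + |RQ|² − |QP|²) / (2·|PR|·|RQ|) ≈ 0.92799, so ∠R ≈ 21.88°.
The bisector from R has length 2·|PR|·|RQ|·cos(∠R/2)/(|PR|+|RQ|) ≈ 17.139.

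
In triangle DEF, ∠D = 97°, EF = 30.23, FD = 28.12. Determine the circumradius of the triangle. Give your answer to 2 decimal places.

Law of sines: sin E = FD·sin D/EF ≈ 0.92327.
Since EF ≥ FD, only the acute value applies: ∠E ≈ 67.41°.
Then ∠F = 180° − ∠D − ∠E ≈ 15.59°.
Law of sines gives DE = EF·sin F/sin D ≈ 8.1861.
Circumradius = EF/(2 sin D) ≈ 15.229.

R ≈ 15.23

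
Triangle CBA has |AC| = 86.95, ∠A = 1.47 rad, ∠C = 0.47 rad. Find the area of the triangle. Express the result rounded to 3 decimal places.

1826.358

The third angle is ∠B = π − ∠A − ∠C = 1.202 rad.
Law of sines: |BA| = |AC|·sin C/sin B ≈ 42.224.
Law of sines: |CB| = |AC|·sin A/sin B ≈ 92.759.
Area = ½·|AC|·|BA|·sin A ≈ 1826.4.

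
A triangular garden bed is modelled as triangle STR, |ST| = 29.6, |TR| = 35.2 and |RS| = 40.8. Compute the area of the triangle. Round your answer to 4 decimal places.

area ≈ 508.6370

Semiperimeter s = (35.2 + 40.8 + 29.6)/2 = 52.8.
Heron's formula: area = √(52.8·17.6·12·23.2) ≈ 508.64.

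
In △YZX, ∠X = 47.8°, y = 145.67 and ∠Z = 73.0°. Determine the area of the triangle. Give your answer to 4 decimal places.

The third angle is ∠Y = 180° − ∠Z − ∠X = 59.20°.
Law of sines: z = y·sin Z/sin Y ≈ 162.18.
Law of sines: x = y·sin X/sin Y ≈ 125.63.
Area = ½·y·z·sin X ≈ 8750.6.

area ≈ 8750.5901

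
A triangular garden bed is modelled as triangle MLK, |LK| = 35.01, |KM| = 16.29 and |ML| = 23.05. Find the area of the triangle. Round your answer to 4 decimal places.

154.0870

Semiperimeter s = (35.01 + 16.29 + 23.05)/2 = 37.175.
Heron's formula: area = √(37.175·2.165·20.885·14.125) ≈ 154.09.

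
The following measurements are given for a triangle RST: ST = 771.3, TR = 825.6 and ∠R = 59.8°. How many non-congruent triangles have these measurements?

TR·sin R = 825.6·sin(59.8°) ≈ 713.5.
Since TR sin R < ST < TR (713.5 < 771.3 < 825.6), two triangles exist.

2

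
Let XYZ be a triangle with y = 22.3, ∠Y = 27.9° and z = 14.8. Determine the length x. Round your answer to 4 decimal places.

Law of sines: sin Z = z·sin Y/y ≈ 0.31055.
Since y ≥ z, only the acute value applies: ∠Z ≈ 18.09°.
Then ∠X = 180° − ∠Y − ∠Z ≈ 134.01°.
Law of sines gives x = y·sin X/sin Y ≈ 34.277.

34.2771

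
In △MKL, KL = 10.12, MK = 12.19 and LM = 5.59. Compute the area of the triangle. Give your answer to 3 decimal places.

28.038

Semiperimeter s = (10.12 + 5.59 + 12.19)/2 = 13.95.
Heron's formula: area = √(13.95·3.83·8.36·1.76) ≈ 28.038.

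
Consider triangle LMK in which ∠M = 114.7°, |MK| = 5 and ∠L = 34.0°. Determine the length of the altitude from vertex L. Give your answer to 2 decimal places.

The third angle is ∠K = 180° − ∠L − ∠M = 31.30°.
Law of sines: |KL| = |MK|·sin M/sin L ≈ 8.1234.
Law of sines: |LM| = |MK|·sin K/sin L ≈ 4.6453.
Area = ½·|MK|·|KL|·sin K ≈ 10.551.
The altitude from L has length 2·area/|MK| ≈ 4.2203.

h_L ≈ 4.22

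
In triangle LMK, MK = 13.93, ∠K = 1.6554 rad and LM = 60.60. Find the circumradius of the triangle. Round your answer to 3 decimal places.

Law of sines: sin L = MK·sin K/LM ≈ 0.22905.
Since LM ≥ MK, only the acute value applies: ∠L ≈ 0.2311 rad.
Then ∠M = π − ∠K − ∠L ≈ 1.2551 rad.
Law of sines gives KL = LM·sin M/sin K ≈ 57.812.
Circumradius = LM/(2 sin K) ≈ 30.409.

30.409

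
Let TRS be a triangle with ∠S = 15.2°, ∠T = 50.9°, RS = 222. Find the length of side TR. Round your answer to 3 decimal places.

The third angle is ∠R = 180° − ∠S − ∠T = 113.90°.
Law of sines: TR = RS·sin S/sin T ≈ 75.003.

75.003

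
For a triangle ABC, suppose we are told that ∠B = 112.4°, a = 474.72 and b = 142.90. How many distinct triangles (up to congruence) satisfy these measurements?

0

a·sin B = 474.72·sin(112.4°) ≈ 438.9.
Since ∠B is not acute, a triangle exists only if b > a; here b ≤ a, so there is no triangle.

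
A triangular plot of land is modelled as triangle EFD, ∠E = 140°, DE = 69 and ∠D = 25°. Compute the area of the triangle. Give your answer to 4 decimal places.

2498.5481

The third angle is ∠F = 180° − ∠D − ∠E = 15.00°.
Law of sines: FD = DE·sin E/sin F ≈ 171.36.
Law of sines: EF = DE·sin D/sin F ≈ 112.67.
Area = ½·DE·FD·sin D ≈ 2498.5.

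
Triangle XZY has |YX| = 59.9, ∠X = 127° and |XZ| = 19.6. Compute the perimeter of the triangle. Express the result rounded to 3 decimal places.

By the law of cosines, |ZY|² = |YX|² + |XZ|² − 2·|YX|·|XZ|·cos X = 5385.3, so |ZY| ≈ 73.384.
Semiperimeter s = (73.384+59.9+19.6)/2 = 76.442.
Perimeter = 73.384 + 59.9 + 19.6 = 152.88.

152.884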